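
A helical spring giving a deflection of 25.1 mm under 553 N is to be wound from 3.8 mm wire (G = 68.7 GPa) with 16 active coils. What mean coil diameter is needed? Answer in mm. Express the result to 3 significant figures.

Required rate k = F/δ = 553/25.1 = 22.032 N/mm
D = (Gd⁴/(8N_a·k))^(1/3) = (68.7×10³·3.8⁴/(8·16·22.032))^(1/3)
  = (5079.6)^(1/3) = 17.1900 mm

17.2 mm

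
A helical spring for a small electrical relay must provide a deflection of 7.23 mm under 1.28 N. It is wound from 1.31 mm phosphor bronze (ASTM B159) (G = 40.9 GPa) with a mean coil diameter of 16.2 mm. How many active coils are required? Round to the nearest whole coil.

Required rate k = F/δ = 1.28/7.23 = 0.17704 N/mm
N_a = Gd⁴/(8D³k) = (40.9×10³ × 1.31⁴)/(8 × 16.2³ × 0.17704)
    = 120450 / 6021.53 = 20 → 20 coils

20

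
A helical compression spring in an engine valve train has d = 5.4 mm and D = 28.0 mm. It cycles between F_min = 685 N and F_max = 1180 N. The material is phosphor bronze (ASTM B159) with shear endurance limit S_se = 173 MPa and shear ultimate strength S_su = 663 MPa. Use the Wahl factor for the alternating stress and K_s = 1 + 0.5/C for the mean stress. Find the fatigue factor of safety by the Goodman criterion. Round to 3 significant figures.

0.650

C = D/d = 28.0/5.4 = 5.1852; K_W = (4C−1)/(4C−4)+0.615/C = 1.2978; K_s = 1+0.5/C = 1.0964
F_a = (F_max−F_min)/2 = 247.5 N; F_m = (F_max+F_min)/2 = 932.5 N
τ_a = K_W·8F_aD/(πd³) = 1.2978 × 112.07 = 145.45 MPa
τ_m = K_s·8F_mD/(πd³) = 1.0964 × 422.25 = 462.96 MPa
Goodman: 1/n_f = τ_a/S_se + τ_m/S_su = 145.45/173 + 462.96/663 = 0.84073 + 0.69828 = 1.539
n_f = 1/1.539 = 0.6498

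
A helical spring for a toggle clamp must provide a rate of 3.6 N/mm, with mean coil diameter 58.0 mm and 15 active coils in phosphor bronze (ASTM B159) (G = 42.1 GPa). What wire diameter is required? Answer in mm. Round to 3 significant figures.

6.69 mm

d = (8D³N_a·k / G)^(1/4) = (8·58.0³·15·3.6 / (42.1×10³))^0.25
  = (2002.1)^0.25 = 6.6892 mm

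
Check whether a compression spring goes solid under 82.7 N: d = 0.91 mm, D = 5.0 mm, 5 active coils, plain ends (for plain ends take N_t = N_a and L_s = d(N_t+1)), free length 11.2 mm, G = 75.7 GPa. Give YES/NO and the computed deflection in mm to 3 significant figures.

k = Gd⁴/(8D³N_a) = (75.7×10³)(0.91⁴)/(8·5.0³·5) = 10.382 N/mm
N_t = 5; L_s = 0.91·6 = 5.46 mm; δ_solid = L₀ − L_s = 11.2 − 5.46 = 5.74 mm
δ = F/k = 82.7/10.382 = 7.9655 mm
δ ≥ δ_solid → spring goes solid

YES, δ = 7.97 mm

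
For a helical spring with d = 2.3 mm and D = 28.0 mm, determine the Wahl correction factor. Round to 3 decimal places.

1.118

C = D/d = 28.0/2.3 = 12.1739
K_W = (4C−1)/(4C−4) + 0.615/C = 47.696/44.696 + 0.0505 = 1.1176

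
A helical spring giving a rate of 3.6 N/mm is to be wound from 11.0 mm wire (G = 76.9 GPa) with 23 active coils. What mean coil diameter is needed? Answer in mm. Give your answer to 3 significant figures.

D = (Gd⁴/(8N_a·k))^(1/3) = (76.9×10³·11.0⁴/(8·23·3.6))^(1/3)
  = (1.69972e+06)^(1/3) = 119.3417 mm

119 mm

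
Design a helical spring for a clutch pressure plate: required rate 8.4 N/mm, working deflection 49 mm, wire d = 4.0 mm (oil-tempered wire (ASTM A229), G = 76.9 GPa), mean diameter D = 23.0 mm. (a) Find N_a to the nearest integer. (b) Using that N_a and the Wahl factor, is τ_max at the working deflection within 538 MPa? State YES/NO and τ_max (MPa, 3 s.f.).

N_a = Gd⁴/(8D³k) = (76.9×10³)(4.0⁴)/(8·23.0³·8.4) = 24.08 → N_a = 24
Actual rate k = Gd⁴/(8D³·24) = 8.4272 N/mm
Working load F = kδ = 8.4272·49 = 412.93 N
C = 23.0/4.0 = 5.7500; K_W = (4C−1)/(4C−4)+0.615/C = 1.2649
τ_max = K_W·8FD/(πd³) = 1.2649·377.89 = 477.97 MPa
τ_max ≤ 538 MPa → acceptable

(a) 24 coils; (b) YES, τ_max = 478 MPa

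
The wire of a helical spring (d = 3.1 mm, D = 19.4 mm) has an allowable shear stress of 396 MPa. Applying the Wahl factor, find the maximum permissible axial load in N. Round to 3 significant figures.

C = D/d = 19.4/3.1 = 6.2581
K_W = (4C−1)/(4C−4) + 0.615/C = 24.032/21.032 + 0.0983 = 1.2409
τ_max = K·8FD/(πd³) → F_max = τ_allow·πd³/(8DK)
F_max = 396·π·3.1³/(8·19.4·1.2409) = 37062/192.59 = 192.44 N

192 N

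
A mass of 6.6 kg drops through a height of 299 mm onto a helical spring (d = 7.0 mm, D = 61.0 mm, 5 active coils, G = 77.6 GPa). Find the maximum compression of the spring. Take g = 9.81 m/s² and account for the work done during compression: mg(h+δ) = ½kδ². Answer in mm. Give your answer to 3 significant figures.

k = Gd⁴/(8D³N_a) = (77.6×10³)(7.0⁴)/(8·61.0³·5) = 20.521 N/mm
W = mg = 6.6 × 9.81 = 64.746 N
½kδ² − Wδ − Wh = 0 → δ = (W + √(W² + 2kWh))/k
δ = (64.746 + √(4192 + 794545))/20.521 = (64.746 + 893.72)/20.521 = 46.706 mm

46.7 mm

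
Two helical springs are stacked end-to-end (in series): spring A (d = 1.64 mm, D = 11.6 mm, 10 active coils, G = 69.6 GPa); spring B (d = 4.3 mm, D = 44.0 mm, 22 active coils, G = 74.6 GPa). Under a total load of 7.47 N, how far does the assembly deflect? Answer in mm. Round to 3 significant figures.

k_A = Gd⁴/(8D³N_a) = (69.6×10³)(1.64⁴)/(8·11.6³·10) = 4.032 N/mm
k_B = Gd⁴/(8D³N_a) = (74.6×10³)(4.3⁴)/(8·44.0³·22) = 1.7011 N/mm
Series: 1/k_eq = 1/4.032 + 1/1.7011 = 0.83585; k_eq = 1.1964 N/mm
δ = F/k_eq = 7.47/1.1964 = 6.2438 mm

6.24 mm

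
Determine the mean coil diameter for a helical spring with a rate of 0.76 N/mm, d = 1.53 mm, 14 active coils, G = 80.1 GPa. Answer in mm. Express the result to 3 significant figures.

D = (Gd⁴/(8N_a·k))^(1/3) = (80.1×10³·1.53⁴/(8·14·0.76))^(1/3)
  = (5156.64)^(1/3) = 17.2765 mm

17.3 mm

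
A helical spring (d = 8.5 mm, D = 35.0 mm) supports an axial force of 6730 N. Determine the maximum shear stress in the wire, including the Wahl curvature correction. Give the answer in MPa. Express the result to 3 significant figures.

Spring index C = D/d = 35.0/8.5 = 4.1176
K_W = (4C−1)/(4C−4) + 0.615/C = 15.471/12.471 + 0.1494 = 1.3899
τ₀ = 8FD/(πd³) = 8·6730·35.0/(π·8.5³) = 1.8844e+06/1929.3 = 976.71 MPa
τ_max = K·τ₀ = 1.3899 × 976.71 = 1357.6 MPa

1360 MPa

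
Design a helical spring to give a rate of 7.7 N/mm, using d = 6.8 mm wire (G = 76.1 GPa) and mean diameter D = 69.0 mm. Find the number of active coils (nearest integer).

N_a = Gd⁴/(8D³k) = (76.1×10³ × 6.8⁴)/(8 × 69.0³ × 7.7)
    = 1.62712e+08 / 2.02362e+07 = 8.041 → 8 coils

8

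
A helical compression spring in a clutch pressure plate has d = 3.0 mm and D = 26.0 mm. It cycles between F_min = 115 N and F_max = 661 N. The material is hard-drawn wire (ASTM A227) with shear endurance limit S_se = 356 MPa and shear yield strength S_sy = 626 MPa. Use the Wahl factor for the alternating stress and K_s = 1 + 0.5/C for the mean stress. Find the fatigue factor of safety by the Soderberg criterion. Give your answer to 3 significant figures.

C = D/d = 26.0/3.0 = 8.6667; K_W = (4C−1)/(4C−4)+0.615/C = 1.1688; K_s = 1+0.5/C = 1.0577
F_a = (F_max−F_min)/2 = 273 N; F_m = (F_max+F_min)/2 = 388 N
τ_a = K_W·8F_aD/(πd³) = 1.1688 × 669.44 = 782.43 MPa
τ_m = K_s·8F_mD/(πd³) = 1.0577 × 951.44 = 1006.3 MPa
Soderberg: 1/n_f = τ_a/S_se + τ_m/S_sy = 782.43/356 + 1006.3/626 = 2.19785 + 1.60756 = 3.8054
n_f = 1/3.8054 = 0.2628

0.263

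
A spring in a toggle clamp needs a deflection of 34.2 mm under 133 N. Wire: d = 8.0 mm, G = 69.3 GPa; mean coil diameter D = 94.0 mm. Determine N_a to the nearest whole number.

11

Required rate k = F/δ = 133/34.2 = 3.8889 N/mm
N_a = Gd⁴/(8D³k) = (69.3×10³ × 8.0⁴)/(8 × 94.0³ × 3.8889)
    = 2.83853e+08 / 2.58404e+07 = 10.98 → 11 coils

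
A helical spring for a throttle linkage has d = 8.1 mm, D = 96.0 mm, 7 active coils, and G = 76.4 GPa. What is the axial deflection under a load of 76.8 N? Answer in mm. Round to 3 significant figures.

k = Gd⁴/(8D³N_a) = (76.4×10³)(8.1⁴)/(8·96.0³·7) = 6.6379 N/mm
δ = F/k = 76.8 / 6.6379 = 11.57 mm

11.6 mm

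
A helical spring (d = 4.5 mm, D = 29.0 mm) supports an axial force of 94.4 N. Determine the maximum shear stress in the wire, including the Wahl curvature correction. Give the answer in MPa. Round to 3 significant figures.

Spring index C = D/d = 29.0/4.5 = 6.4444
K_W = (4C−1)/(4C−4) + 0.615/C = 24.778/21.778 + 0.0954 = 1.2332
τ₀ = 8FD/(πd³) = 8·94.4·29.0/(π·4.5³) = 21900.8/286.28 = 76.502 MPa
τ_max = K·τ₀ = 1.2332 × 76.502 = 94.341 MPa

94.3 MPa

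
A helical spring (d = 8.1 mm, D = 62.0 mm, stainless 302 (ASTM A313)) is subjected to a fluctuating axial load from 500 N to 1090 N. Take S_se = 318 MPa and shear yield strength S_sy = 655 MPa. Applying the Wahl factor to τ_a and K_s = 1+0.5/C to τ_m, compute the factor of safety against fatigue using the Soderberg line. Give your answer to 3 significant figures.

C = D/d = 62.0/8.1 = 7.6543; K_W = (4C−1)/(4C−4)+0.615/C = 1.1931; K_s = 1+0.5/C = 1.0653
F_a = (F_max−F_min)/2 = 295 N; F_m = (F_max+F_min)/2 = 795 N
τ_a = K_W·8F_aD/(πd³) = 1.1931 × 87.639 = 104.56 MPa
τ_m = K_s·8F_mD/(πd³) = 1.0653 × 236.18 = 251.61 MPa
Soderberg: 1/n_f = τ_a/S_se + τ_m/S_sy = 104.56/318 + 251.61/655 = 0.32880 + 0.38413 = 0.71294
n_f = 1/0.71294 = 1.403

1.40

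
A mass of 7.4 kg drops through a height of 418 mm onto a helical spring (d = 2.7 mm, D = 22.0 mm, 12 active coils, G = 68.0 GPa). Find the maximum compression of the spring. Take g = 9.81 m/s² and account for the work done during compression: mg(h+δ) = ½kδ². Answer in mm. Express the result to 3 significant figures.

153 mm

k = Gd⁴/(8D³N_a) = (68.0×10³)(2.7⁴)/(8·22.0³·12) = 3.5353 N/mm
W = mg = 7.4 × 9.81 = 72.594 N
½kδ² − Wδ − Wh = 0 → δ = (W + √(W² + 2kWh))/k
δ = (72.594 + √(5269.9 + 214552))/3.5353 = (72.594 + 468.85)/3.5353 = 153.15 mm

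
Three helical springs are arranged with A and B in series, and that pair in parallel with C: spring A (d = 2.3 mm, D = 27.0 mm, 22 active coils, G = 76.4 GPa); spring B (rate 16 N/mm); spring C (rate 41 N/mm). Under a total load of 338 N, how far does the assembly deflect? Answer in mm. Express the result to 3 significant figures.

8.13 mm

k_A = Gd⁴/(8D³N_a) = (76.4×10³)(2.3⁴)/(8·27.0³·22) = 0.61716 N/mm
Springs A,B series: k_AB = 1/(1/0.61716+1/16) = 0.59424 N/mm; parallel with C: k_eq = 0.59424+41 = 41.594 N/mm
δ = F/k_eq = 338/41.594 = 8.1261 mm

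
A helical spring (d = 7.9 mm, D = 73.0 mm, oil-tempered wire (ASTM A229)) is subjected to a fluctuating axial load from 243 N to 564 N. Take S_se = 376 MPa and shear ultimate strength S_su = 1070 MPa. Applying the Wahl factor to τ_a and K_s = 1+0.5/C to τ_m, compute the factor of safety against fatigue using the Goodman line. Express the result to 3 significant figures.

C = D/d = 73.0/7.9 = 9.2405; K_W = (4C−1)/(4C−4)+0.615/C = 1.1576; K_s = 1+0.5/C = 1.0541
F_a = (F_max−F_min)/2 = 160.5 N; F_m = (F_max+F_min)/2 = 403.5 N
τ_a = K_W·8F_aD/(πd³) = 1.1576 × 60.514 = 70.049 MPa
τ_m = K_s·8F_mD/(πd³) = 1.0541 × 152.13 = 160.37 MPa
Goodman: 1/n_f = τ_a/S_se + τ_m/S_su = 70.049/376 + 160.37/1070 = 0.18630 + 0.14987 = 0.33618
n_f = 1/0.33618 = 2.975

2.97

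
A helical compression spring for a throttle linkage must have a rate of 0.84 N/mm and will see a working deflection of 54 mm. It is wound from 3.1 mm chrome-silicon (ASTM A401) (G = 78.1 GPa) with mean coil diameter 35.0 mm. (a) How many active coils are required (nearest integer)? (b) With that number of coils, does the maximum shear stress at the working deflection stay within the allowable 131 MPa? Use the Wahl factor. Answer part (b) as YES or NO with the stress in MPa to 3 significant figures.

N_a = Gd⁴/(8D³k) = (78.1×10³)(3.1⁴)/(8·35.0³·0.84) = 25.03 → N_a = 25
Actual rate k = Gd⁴/(8D³·25) = 0.84113 N/mm
Working load F = kδ = 0.84113·54 = 45.421 N
C = 35.0/3.1 = 11.2903; K_W = (4C−1)/(4C−4)+0.615/C = 1.1274
τ_max = K_W·8FD/(πd³) = 1.1274·135.89 = 153.19 MPa
τ_max > 131 MPa → exceeds allowable

(a) 25 coils; (b) NO, τ_max = 153 MPa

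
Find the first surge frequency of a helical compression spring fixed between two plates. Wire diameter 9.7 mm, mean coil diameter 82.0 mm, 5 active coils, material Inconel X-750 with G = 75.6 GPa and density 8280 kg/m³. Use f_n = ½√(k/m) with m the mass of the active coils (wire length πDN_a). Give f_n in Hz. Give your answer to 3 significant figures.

98.1 Hz

k = Gd⁴/(8D³N_a) = (75.6×10³)(9.7⁴)/(8·82.0³·5) = 30.346 N/mm = 30346 N/m
Wire length L = πDN_a = π·82.0·5 = 1288.1 mm
m = ρ·(πd²/4)·L = 8280 × 73.898×10⁻⁶ m² × 1.2881 m = 0.78813 kg
f_n = ½√(k/m) = 0.5·√(30346/0.78813) = 0.5·√(38504) = 98.113 Hz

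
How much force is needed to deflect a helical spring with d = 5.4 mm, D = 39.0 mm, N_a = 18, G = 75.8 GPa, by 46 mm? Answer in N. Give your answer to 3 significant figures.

347 N

k = Gd⁴/(8D³N_a) = (75.8×10³)(5.4⁴)/(8·39.0³·18) = 7.5455 N/mm
F = k·δ = 7.5455 × 46 = 347.09 N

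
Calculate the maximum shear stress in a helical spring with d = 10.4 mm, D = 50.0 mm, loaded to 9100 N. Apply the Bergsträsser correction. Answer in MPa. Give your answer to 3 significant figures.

1350 MPa

Spring index C = D/d = 50.0/10.4 = 4.8077
K_B = (4C+2)/(4C−3) = 21.231/16.231 = 1.3081
τ₀ = 8FD/(πd³) = 8·9100·50.0/(π·10.4³) = 3.64e+06/3533.9 = 1030 MPa
τ_max = K·τ₀ = 1.3081 × 1030 = 1347.3 MPa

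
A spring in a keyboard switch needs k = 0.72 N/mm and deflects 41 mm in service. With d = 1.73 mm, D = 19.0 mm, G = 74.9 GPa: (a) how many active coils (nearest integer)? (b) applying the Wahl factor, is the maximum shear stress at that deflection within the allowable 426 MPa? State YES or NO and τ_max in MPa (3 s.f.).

N_a = Gd⁴/(8D³k) = (74.9×10³)(1.73⁴)/(8·19.0³·0.72) = 16.98 → N_a = 17
Actual rate k = Gd⁴/(8D³·17) = 0.71923 N/mm
Working load F = kδ = 0.71923·41 = 29.488 N
C = 19.0/1.73 = 10.9827; K_W = (4C−1)/(4C−4)+0.615/C = 1.1311
τ_max = K_W·8FD/(πd³) = 1.1311·275.55 = 311.69 MPa
τ_max ≤ 426 MPa → acceptable

(a) 17 coils; (b) YES, τ_max = 312 MPa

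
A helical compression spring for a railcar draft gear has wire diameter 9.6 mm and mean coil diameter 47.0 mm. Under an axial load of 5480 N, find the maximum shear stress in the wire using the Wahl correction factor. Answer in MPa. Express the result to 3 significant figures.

Spring index C = D/d = 47.0/9.6 = 4.8958
K_W = (4C−1)/(4C−4) + 0.615/C = 18.583/15.583 + 0.1256 = 1.3181
τ₀ = 8FD/(πd³) = 8·5480·47.0/(π·9.6³) = 2.06048e+06/2779.5 = 741.32 MPa
τ_max = K·τ₀ = 1.3181 × 741.32 = 977.15 MPa

977 MPa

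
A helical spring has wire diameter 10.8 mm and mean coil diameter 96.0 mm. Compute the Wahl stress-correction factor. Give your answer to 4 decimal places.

1.1643

C = D/d = 96.0/10.8 = 8.8889
K_W = (4C−1)/(4C−4) + 0.615/C = 34.556/31.556 + 0.0692 = 1.1643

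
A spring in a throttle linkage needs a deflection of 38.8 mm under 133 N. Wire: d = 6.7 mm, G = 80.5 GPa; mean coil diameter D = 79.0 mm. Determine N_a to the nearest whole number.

12

Required rate k = F/δ = 133/38.8 = 3.4278 N/mm
N_a = Gd⁴/(8D³k) = (80.5×10³ × 6.7⁴)/(8 × 79.0³ × 3.4278)
    = 1.62217e+08 / 1.35205e+07 = 12 → 12 coils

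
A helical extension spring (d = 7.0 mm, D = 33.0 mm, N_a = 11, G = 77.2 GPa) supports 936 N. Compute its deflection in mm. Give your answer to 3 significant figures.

16.0 mm

k = Gd⁴/(8D³N_a) = (77.2×10³)(7.0⁴)/(8·33.0³·11) = 58.612 N/mm
δ = F/k = 936 / 58.612 = 15.969 mm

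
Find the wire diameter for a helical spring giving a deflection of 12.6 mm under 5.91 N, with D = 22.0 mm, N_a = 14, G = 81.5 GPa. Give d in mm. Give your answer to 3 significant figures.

1.62 mm

Required rate k = F/δ = 5.91/12.6 = 0.46905 N/mm
d = (8D³N_a·k / G)^(1/4) = (8·22.0³·14·0.46905 / (81.5×10³))^0.25
  = (6.8635)^0.25 = 1.6186 mm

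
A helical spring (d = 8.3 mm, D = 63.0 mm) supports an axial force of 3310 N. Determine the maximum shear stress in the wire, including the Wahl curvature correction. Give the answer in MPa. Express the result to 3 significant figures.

Spring index C = D/d = 63.0/8.3 = 7.5904
K_W = (4C−1)/(4C−4) + 0.615/C = 29.361/26.361 + 0.0810 = 1.1948
τ₀ = 8FD/(πd³) = 8·3310·63.0/(π·8.3³) = 1.66824e+06/1796.3 = 928.7 MPa
τ_max = K·τ₀ = 1.1948 × 928.7 = 1109.6 MPa

1110 MPa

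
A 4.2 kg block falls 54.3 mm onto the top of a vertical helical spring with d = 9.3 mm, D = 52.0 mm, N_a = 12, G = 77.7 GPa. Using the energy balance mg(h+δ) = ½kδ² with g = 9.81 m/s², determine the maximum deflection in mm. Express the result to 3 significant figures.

k = Gd⁴/(8D³N_a) = (77.7×10³)(9.3⁴)/(8·52.0³·12) = 43.06 N/mm
W = mg = 4.2 × 9.81 = 41.202 N
½kδ² − Wδ − Wh = 0 → δ = (W + √(W² + 2kWh))/k
δ = (41.202 + √(1697.6 + 192672))/43.06 = (41.202 + 440.87)/43.06 = 11.196 mm

11.2 mm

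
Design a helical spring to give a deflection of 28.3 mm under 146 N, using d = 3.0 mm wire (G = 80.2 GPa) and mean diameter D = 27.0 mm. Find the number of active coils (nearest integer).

Required rate k = F/δ = 146/28.3 = 5.159 N/mm
N_a = Gd⁴/(8D³k) = (80.2×10³ × 3.0⁴)/(8 × 27.0³ × 5.159)
    = 6.4962e+06 / 812358 = 7.997 → 8 coils

8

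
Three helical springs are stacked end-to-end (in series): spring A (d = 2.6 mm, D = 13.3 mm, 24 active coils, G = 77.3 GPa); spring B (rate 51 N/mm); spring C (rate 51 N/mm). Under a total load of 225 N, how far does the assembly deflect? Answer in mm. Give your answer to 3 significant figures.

k_A = Gd⁴/(8D³N_a) = (77.3×10³)(2.6⁴)/(8·13.3³·24) = 7.8202 N/mm
Series: 1/k_eq = 1/7.8202 + 1/51 + 1/51 = 0.16709; k_eq = 5.9848 N/mm
δ = F/k_eq = 225/5.9848 = 37.595 mm

37.6 mm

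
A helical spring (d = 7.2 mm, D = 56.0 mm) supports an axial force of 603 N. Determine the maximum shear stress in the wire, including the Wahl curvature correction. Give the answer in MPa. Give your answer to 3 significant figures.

Spring index C = D/d = 56.0/7.2 = 7.7778
K_W = (4C−1)/(4C−4) + 0.615/C = 30.111/27.111 + 0.0791 = 1.1897
τ₀ = 8FD/(πd³) = 8·603·56.0/(π·7.2³) = 270144/1172.6 = 230.38 MPa
τ_max = K·τ₀ = 1.1897 × 230.38 = 274.09 MPa

274 MPa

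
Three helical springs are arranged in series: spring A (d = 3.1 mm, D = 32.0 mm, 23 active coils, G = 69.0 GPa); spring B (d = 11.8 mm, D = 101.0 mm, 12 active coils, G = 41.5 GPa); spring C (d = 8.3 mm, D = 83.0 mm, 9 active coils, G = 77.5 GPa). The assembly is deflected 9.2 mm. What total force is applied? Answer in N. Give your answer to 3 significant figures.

7.79 N

k_A = Gd⁴/(8D³N_a) = (69.0×10³)(3.1⁴)/(8·32.0³·23) = 1.0569 N/mm
k_B = Gd⁴/(8D³N_a) = (41.5×10³)(11.8⁴)/(8·101.0³·12) = 8.1347 N/mm
k_C = Gd⁴/(8D³N_a) = (77.5×10³)(8.3⁴)/(8·83.0³·9) = 8.934 N/mm
Series: 1/k_eq = 1/1.0569 + 1/8.1347 + 1/8.934 = 1.181; k_eq = 0.84671 N/mm
F = k_eq·δ = 0.84671·9.2 = 7.7898 N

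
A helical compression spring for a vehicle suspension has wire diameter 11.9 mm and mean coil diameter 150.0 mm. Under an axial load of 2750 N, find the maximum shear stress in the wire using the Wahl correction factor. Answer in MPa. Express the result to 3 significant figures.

694 MPa

Spring index C = D/d = 150.0/11.9 = 12.6050
K_W = (4C−1)/(4C−4) + 0.615/C = 49.420/46.420 + 0.0488 = 1.1134
τ₀ = 8FD/(πd³) = 8·2750·150.0/(π·11.9³) = 3.3e+06/5294.1 = 623.34 MPa
τ_max = K·τ₀ = 1.1134 × 623.34 = 694.03 MPa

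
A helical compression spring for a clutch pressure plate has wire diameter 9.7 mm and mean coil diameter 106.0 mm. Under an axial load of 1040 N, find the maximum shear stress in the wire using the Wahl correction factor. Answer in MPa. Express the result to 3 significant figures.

Spring index C = D/d = 106.0/9.7 = 10.9278
K_W = (4C−1)/(4C−4) + 0.615/C = 42.711/39.711 + 0.0563 = 1.1318
τ₀ = 8FD/(πd³) = 8·1040·106.0/(π·9.7³) = 881920/2867.2 = 307.58 MPa
τ_max = K·τ₀ = 1.1318 × 307.58 = 348.13 MPa

348 MPa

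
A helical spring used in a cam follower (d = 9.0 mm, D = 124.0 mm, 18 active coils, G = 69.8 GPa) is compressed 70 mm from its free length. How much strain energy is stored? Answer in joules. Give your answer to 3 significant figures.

4.09 J

k = Gd⁴/(8D³N_a) = (69.8×10³)(9.0⁴)/(8·124.0³·18) = 1.668 N/mm
U = ½kδ² = 0.5 × 1.668 × 70² = 4086.6 N·mm = 4.0866 J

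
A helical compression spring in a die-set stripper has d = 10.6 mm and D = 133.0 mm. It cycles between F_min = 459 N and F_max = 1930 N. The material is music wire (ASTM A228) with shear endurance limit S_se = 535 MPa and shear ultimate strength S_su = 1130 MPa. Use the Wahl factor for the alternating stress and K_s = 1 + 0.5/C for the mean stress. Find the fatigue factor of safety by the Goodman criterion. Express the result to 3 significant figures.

1.34

C = D/d = 133.0/10.6 = 12.5472; K_W = (4C−1)/(4C−4)+0.615/C = 1.1140; K_s = 1+0.5/C = 1.0398
F_a = (F_max−F_min)/2 = 735.5 N; F_m = (F_max+F_min)/2 = 1194.5 N
τ_a = K_W·8F_aD/(πd³) = 1.1140 × 209.15 = 232.99 MPa
τ_m = K_s·8F_mD/(πd³) = 1.0398 × 339.67 = 353.21 MPa
Goodman: 1/n_f = τ_a/S_se + τ_m/S_su = 232.99/535 + 353.21/1130 = 0.43549 + 0.31257 = 0.74806
n_f = 1/0.74806 = 1.337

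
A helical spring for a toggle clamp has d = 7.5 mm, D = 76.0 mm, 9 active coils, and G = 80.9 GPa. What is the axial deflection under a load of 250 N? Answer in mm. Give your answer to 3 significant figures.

30.9 mm

k = Gd⁴/(8D³N_a) = (80.9×10³)(7.5⁴)/(8·76.0³·9) = 8.0988 N/mm
δ = F/k = 250 / 8.0988 = 30.869 mm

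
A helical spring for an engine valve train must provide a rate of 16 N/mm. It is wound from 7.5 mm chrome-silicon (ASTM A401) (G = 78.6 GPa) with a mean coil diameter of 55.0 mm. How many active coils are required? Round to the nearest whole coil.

N_a = Gd⁴/(8D³k) = (78.6×10³ × 7.5⁴)/(8 × 55.0³ × 16)
    = 2.48695e+08 / 2.1296e+07 = 11.68 → 12 coils

12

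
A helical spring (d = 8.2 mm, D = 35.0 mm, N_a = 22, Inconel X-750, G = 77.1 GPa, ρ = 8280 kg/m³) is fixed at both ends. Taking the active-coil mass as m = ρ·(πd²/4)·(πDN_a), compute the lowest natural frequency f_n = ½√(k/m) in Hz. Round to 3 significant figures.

104 Hz

k = Gd⁴/(8D³N_a) = (77.1×10³)(8.2⁴)/(8·35.0³·22) = 46.195 N/mm = 46195 N/m
Wire length L = πDN_a = π·35.0·22 = 2419 mm
m = ρ·(πd²/4)·L = 8280 × 52.81×10⁻⁶ m² × 2.419 m = 1.0578 kg
f_n = ½√(k/m) = 0.5·√(46195/1.0578) = 0.5·√(43672) = 104.49 Hz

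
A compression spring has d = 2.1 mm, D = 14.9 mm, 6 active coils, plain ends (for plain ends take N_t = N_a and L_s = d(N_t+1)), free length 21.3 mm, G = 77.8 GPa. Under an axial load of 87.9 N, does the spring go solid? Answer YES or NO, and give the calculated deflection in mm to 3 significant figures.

YES, δ = 9.22 mm

k = Gd⁴/(8D³N_a) = (77.8×10³)(2.1⁴)/(8·14.9³·6) = 9.5292 N/mm
N_t = 6; L_s = 2.1·7 = 14.7 mm; δ_solid = L₀ − L_s = 21.3 − 14.7 = 6.6 mm
δ = F/k = 87.9/9.5292 = 9.2243 mm
δ ≥ δ_solid → spring goes solid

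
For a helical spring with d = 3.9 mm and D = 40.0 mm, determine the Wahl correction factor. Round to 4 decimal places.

C = D/d = 40.0/3.9 = 10.2564
K_W = (4C−1)/(4C−4) + 0.615/C = 40.026/37.026 + 0.0600 = 1.1410

1.1410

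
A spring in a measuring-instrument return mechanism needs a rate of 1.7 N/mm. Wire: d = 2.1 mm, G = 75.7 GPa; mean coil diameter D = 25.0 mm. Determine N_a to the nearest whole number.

7

N_a = Gd⁴/(8D³k) = (75.7×10³ × 2.1⁴)/(8 × 25.0³ × 1.7)
    = 1.47222e+06 / 212500 = 6.928 → 7 coils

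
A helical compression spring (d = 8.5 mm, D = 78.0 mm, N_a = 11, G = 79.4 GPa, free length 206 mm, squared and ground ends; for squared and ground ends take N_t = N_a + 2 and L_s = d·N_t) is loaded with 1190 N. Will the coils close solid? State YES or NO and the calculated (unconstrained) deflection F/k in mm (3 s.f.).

k = Gd⁴/(8D³N_a) = (79.4×10³)(8.5⁴)/(8·78.0³·11) = 9.925 N/mm
N_t = 13; L_s = 8.5·13 = 110.5 mm; δ_solid = L₀ − L_s = 206 − 110.5 = 95.5 mm
δ = F/k = 1190/9.925 = 119.9 mm
δ ≥ δ_solid → spring goes solid

YES, δ = 120 mm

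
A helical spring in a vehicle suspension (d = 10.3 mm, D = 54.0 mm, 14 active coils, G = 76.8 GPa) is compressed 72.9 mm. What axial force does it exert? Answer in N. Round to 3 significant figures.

k = Gd⁴/(8D³N_a) = (76.8×10³)(10.3⁴)/(8·54.0³·14) = 49.013 N/mm
F = k·δ = 49.013 × 72.9 = 3573 N

3570 N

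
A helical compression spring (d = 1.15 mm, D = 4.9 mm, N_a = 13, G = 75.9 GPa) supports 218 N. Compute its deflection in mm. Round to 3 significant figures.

k = Gd⁴/(8D³N_a) = (75.9×10³)(1.15⁴)/(8·4.9³·13) = 10.85 N/mm
δ = F/k = 218 / 10.85 = 20.093 mm

20.1 mm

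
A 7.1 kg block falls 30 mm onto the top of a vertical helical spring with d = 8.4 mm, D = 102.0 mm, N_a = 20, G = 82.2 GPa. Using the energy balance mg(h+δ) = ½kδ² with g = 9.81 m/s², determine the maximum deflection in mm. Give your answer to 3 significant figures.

79.6 mm

k = Gd⁴/(8D³N_a) = (82.2×10³)(8.4⁴)/(8·102.0³·20) = 2.4103 N/mm
W = mg = 7.1 × 9.81 = 69.651 N
½kδ² − Wδ − Wh = 0 → δ = (W + √(W² + 2kWh))/k
δ = (69.651 + √(4851.3 + 10072.7))/2.4103 = (69.651 + 122.16)/2.4103 = 79.582 mm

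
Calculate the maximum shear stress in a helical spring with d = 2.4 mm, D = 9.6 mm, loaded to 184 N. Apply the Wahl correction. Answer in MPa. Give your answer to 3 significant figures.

Spring index C = D/d = 9.6/2.4 = 4.0000
K_W = (4C−1)/(4C−4) + 0.615/C = 15.000/12.000 + 0.1537 = 1.4038
τ₀ = 8FD/(πd³) = 8·184·9.6/(π·2.4³) = 14131.2/43.429 = 325.38 MPa
τ_max = K·τ₀ = 1.4038 × 325.38 = 456.76 MPa

457 MPa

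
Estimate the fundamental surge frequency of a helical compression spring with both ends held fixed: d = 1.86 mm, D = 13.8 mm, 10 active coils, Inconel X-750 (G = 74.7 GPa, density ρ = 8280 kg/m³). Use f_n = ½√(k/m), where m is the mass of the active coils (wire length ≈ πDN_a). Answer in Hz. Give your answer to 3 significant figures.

330 Hz

k = Gd⁴/(8D³N_a) = (74.7×10³)(1.86⁴)/(8·13.8³·10) = 4.2525 N/mm = 4252.5 N/m
Wire length L = πDN_a = π·13.8·10 = 433.54 mm
m = ρ·(πd²/4)·L = 8280 × 2.7172×10⁻⁶ m² × 0.43354 m = 0.0097538 kg
f_n = ½√(k/m) = 0.5·√(4252.5/0.0097538) = 0.5·√(4.3598e+05) = 330.15 Hz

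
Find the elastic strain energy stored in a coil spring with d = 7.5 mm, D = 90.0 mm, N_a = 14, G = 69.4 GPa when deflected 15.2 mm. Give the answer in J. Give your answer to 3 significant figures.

0.311 J

k = Gd⁴/(8D³N_a) = (69.4×10³)(7.5⁴)/(8·90.0³·14) = 2.6894 N/mm
U = ½kδ² = 0.5 × 2.6894 × 15.2² = 310.68 N·mm = 0.31068 J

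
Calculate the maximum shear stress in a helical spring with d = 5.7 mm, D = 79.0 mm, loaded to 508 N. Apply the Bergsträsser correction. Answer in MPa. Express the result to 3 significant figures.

604 MPa

Spring index C = D/d = 79.0/5.7 = 13.8596
K_B = (4C+2)/(4C−3) = 57.439/52.439 = 1.0953
τ₀ = 8FD/(πd³) = 8·508·79.0/(π·5.7³) = 321056/581.8 = 551.83 MPa
τ_max = K·τ₀ = 1.0953 × 551.83 = 604.45 MPa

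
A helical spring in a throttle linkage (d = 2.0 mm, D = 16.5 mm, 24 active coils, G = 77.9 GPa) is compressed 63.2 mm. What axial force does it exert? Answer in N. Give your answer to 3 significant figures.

k = Gd⁴/(8D³N_a) = (77.9×10³)(2.0⁴)/(8·16.5³·24) = 1.4451 N/mm
F = k·δ = 1.4451 × 63.2 = 91.332 N

91.3 N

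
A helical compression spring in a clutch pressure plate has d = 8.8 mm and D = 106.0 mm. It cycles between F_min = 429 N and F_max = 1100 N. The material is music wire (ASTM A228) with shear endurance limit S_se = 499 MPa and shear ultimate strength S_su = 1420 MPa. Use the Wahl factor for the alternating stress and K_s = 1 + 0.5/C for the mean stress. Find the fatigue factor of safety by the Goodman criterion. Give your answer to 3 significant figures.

C = D/d = 106.0/8.8 = 12.0455; K_W = (4C−1)/(4C−4)+0.615/C = 1.1190; K_s = 1+0.5/C = 1.0415
F_a = (F_max−F_min)/2 = 335.5 N; F_m = (F_max+F_min)/2 = 764.5 N
τ_a = K_W·8F_aD/(πd³) = 1.1190 × 132.89 = 148.7 MPa
τ_m = K_s·8F_mD/(πd³) = 1.0415 × 302.81 = 315.38 MPa
Goodman: 1/n_f = τ_a/S_se + τ_m/S_su = 148.7/499 + 315.38/1420 = 0.29799 + 0.22210 = 0.52009
n_f = 1/0.52009 = 1.923

1.92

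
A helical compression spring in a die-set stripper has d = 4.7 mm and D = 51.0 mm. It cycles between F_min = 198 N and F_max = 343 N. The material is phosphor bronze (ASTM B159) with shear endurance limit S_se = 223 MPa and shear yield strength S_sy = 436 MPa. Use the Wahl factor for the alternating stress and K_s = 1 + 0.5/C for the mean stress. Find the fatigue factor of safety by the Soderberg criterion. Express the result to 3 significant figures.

0.786

C = D/d = 51.0/4.7 = 10.8511; K_W = (4C−1)/(4C−4)+0.615/C = 1.1328; K_s = 1+0.5/C = 1.0461
F_a = (F_max−F_min)/2 = 72.5 N; F_m = (F_max+F_min)/2 = 270.5 N
τ_a = K_W·8F_aD/(πd³) = 1.1328 × 90.689 = 102.73 MPa
τ_m = K_s·8F_mD/(πd³) = 1.0461 × 338.36 = 353.96 MPa
Soderberg: 1/n_f = τ_a/S_se + τ_m/S_sy = 102.73/223 + 353.96/436 = 0.46069 + 0.81182 = 1.2725
n_f = 1/1.2725 = 0.7858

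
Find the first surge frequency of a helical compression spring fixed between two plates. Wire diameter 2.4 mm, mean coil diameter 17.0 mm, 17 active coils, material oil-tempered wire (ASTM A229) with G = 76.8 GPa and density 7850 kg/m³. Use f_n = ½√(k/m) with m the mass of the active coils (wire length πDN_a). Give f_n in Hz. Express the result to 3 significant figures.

172 Hz

k = Gd⁴/(8D³N_a) = (76.8×10³)(2.4⁴)/(8·17.0³·17) = 3.8135 N/mm = 3813.5 N/m
Wire length L = πDN_a = π·17.0·17 = 907.92 mm
m = ρ·(πd²/4)·L = 7850 × 4.5239×10⁻⁶ m² × 0.90792 m = 0.032243 kg
f_n = ½√(k/m) = 0.5·√(3813.5/0.032243) = 0.5·√(1.1827e+05) = 171.96 Hz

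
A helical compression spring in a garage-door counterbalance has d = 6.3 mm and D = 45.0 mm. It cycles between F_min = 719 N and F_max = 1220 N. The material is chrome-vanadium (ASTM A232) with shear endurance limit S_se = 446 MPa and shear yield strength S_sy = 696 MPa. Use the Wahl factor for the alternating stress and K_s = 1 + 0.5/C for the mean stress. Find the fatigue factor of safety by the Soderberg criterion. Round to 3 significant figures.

C = D/d = 45.0/6.3 = 7.1429; K_W = (4C−1)/(4C−4)+0.615/C = 1.2082; K_s = 1+0.5/C = 1.0700
F_a = (F_max−F_min)/2 = 250.5 N; F_m = (F_max+F_min)/2 = 969.5 N
τ_a = K_W·8F_aD/(πd³) = 1.2082 × 114.8 = 138.7 MPa
τ_m = K_s·8F_mD/(πd³) = 1.0700 × 444.3 = 475.4 MPa
Soderberg: 1/n_f = τ_a/S_se + τ_m/S_sy = 138.7/446 + 475.4/696 = 0.31099 + 0.68305 = 0.99404
n_f = 1/0.99404 = 1.006

1.01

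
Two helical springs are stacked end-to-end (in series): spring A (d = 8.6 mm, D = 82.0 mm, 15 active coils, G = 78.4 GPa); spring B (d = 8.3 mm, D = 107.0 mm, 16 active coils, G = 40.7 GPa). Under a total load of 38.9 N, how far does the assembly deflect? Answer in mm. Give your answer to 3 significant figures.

37.6 mm

k_A = Gd⁴/(8D³N_a) = (78.4×10³)(8.6⁴)/(8·82.0³·15) = 6.4817 N/mm
k_B = Gd⁴/(8D³N_a) = (40.7×10³)(8.3⁴)/(8·107.0³·16) = 1.2318 N/mm
Series: 1/k_eq = 1/6.4817 + 1/1.2318 = 0.96609; k_eq = 1.0351 N/mm
δ = F/k_eq = 38.9/1.0351 = 37.581 mm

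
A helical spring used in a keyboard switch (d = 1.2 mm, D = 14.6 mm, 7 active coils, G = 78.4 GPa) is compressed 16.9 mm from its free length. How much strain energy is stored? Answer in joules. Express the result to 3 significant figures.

0.133 J

k = Gd⁴/(8D³N_a) = (78.4×10³)(1.2⁴)/(8·14.6³·7) = 0.93281 N/mm
U = ½kδ² = 0.5 × 0.93281 × 16.9² = 133.21 N·mm = 0.13321 J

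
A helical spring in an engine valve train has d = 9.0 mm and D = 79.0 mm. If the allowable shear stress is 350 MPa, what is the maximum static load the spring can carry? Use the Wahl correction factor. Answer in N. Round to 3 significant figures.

C = D/d = 79.0/9.0 = 8.7778
K_W = (4C−1)/(4C−4) + 0.615/C = 34.111/31.111 + 0.0701 = 1.1665
τ_max = K·8FD/(πd³) → F_max = τ_allow·πd³/(8DK)
F_max = 350·π·9.0³/(8·79.0·1.1665) = 8.0158e+05/737.22 = 1087.3 N

1090 N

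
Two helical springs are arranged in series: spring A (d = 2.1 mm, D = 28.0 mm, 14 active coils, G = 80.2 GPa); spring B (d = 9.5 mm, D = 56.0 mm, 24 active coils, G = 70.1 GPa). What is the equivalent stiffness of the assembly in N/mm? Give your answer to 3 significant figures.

0.611 N/mm

k_A = Gd⁴/(8D³N_a) = (80.2×10³)(2.1⁴)/(8·28.0³·14) = 0.63439 N/mm
k_B = Gd⁴/(8D³N_a) = (70.1×10³)(9.5⁴)/(8·56.0³·24) = 16.934 N/mm
Series: 1/k_eq = 1/0.63439 + 1/16.934 = 1.6354; k_eq = 0.61149 N/mm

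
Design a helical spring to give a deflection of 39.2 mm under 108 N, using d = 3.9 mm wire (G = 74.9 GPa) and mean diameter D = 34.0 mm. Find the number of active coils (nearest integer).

20

Required rate k = F/δ = 108/39.2 = 2.7551 N/mm
N_a = Gd⁴/(8D³k) = (74.9×10³ × 3.9⁴)/(8 × 34.0³ × 2.7551)
    = 1.73277e+07 / 866292 = 20 → 20 coils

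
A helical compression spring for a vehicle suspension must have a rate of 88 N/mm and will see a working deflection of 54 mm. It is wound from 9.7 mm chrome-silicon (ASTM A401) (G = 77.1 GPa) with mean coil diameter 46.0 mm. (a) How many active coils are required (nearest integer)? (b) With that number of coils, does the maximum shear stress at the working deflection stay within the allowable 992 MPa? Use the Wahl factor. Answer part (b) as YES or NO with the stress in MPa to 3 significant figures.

N_a = Gd⁴/(8D³k) = (77.1×10³)(9.7⁴)/(8·46.0³·88) = 9.961 → N_a = 10
Actual rate k = Gd⁴/(8D³·10) = 87.655 N/mm
Working load F = kδ = 87.655·54 = 4733.4 N
C = 46.0/9.7 = 4.7423; K_W = (4C−1)/(4C−4)+0.615/C = 1.3301
τ_max = K_W·8FD/(πd³) = 1.3301·607.51 = 808.05 MPa
τ_max ≤ 992 MPa → acceptable

(a) 10 coils; (b) YES, τ_max = 808 MPa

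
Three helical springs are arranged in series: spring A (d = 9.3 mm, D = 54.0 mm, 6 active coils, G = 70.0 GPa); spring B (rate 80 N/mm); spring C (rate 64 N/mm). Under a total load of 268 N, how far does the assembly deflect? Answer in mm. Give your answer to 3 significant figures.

11.4 mm

k_A = Gd⁴/(8D³N_a) = (70.0×10³)(9.3⁴)/(8·54.0³·6) = 69.28 N/mm
Series: 1/k_eq = 1/69.28 + 1/80 + 1/64 = 0.042559; k_eq = 23.497 N/mm
δ = F/k_eq = 268/23.497 = 11.406 mm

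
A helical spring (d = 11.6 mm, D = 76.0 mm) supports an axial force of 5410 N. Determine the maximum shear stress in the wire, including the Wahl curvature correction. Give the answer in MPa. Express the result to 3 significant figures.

Spring index C = D/d = 76.0/11.6 = 6.5517
K_W = (4C−1)/(4C−4) + 0.615/C = 25.207/22.207 + 0.0939 = 1.2290
τ₀ = 8FD/(πd³) = 8·5410·76.0/(π·11.6³) = 3.28928e+06/4903.7 = 670.78 MPa
τ_max = K·τ₀ = 1.2290 × 670.78 = 824.36 MPa

824 MPa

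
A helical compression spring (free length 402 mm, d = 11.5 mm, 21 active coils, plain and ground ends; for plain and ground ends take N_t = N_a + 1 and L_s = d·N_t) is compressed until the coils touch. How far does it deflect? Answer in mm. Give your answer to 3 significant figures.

N_t = 22; L_s = 11.5·22 = 253 mm
δ_solid = L₀ − L_s = 402 − 253 = 149 mm

149 mm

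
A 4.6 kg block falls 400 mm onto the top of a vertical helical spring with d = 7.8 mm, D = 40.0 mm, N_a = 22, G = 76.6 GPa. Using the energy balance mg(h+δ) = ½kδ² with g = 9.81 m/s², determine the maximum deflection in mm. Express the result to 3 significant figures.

k = Gd⁴/(8D³N_a) = (76.6×10³)(7.8⁴)/(8·40.0³·22) = 25.172 N/mm
W = mg = 4.6 × 9.81 = 45.126 N
½kδ² − Wδ − Wh = 0 → δ = (W + √(W² + 2kWh))/k
δ = (45.126 + √(2036.4 + 908723))/25.172 = (45.126 + 954.34)/25.172 = 39.706 mm

39.7 mm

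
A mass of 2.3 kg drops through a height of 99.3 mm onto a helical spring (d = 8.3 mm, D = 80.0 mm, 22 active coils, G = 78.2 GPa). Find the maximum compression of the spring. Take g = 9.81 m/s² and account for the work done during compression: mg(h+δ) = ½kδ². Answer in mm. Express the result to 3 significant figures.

38.9 mm

k = Gd⁴/(8D³N_a) = (78.2×10³)(8.3⁴)/(8·80.0³·22) = 4.1185 N/mm
W = mg = 2.3 × 9.81 = 22.563 N
½kδ² − Wδ − Wh = 0 → δ = (W + √(W² + 2kWh))/k
δ = (22.563 + √(509.09 + 18454.9))/4.1185 = (22.563 + 137.71)/4.1185 = 38.916 mm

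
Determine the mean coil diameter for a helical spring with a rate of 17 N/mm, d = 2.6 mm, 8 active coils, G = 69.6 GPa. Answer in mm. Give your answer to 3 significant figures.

D = (Gd⁴/(8N_a·k))^(1/3) = (69.6×10³·2.6⁴/(8·8·17))^(1/3)
  = (2923.3)^(1/3) = 14.2985 mm

14.3 mm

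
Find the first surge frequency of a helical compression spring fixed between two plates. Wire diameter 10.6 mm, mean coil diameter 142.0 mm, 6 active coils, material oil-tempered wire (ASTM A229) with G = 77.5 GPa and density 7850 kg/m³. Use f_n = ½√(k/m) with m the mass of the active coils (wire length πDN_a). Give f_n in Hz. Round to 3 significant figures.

k = Gd⁴/(8D³N_a) = (77.5×10³)(10.6⁴)/(8·142.0³·6) = 7.119 N/mm = 7119 N/m
Wire length L = πDN_a = π·142.0·6 = 2676.6 mm
m = ρ·(πd²/4)·L = 7850 × 88.247×10⁻⁶ m² × 2.6766 m = 1.8542 kg
f_n = ½√(k/m) = 0.5·√(7119/1.8542) = 0.5·√(3839.4) = 30.981 Hz

31.0 Hz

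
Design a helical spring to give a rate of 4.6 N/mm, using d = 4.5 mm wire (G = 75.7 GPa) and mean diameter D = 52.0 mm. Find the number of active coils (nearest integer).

6

N_a = Gd⁴/(8D³k) = (75.7×10³ × 4.5⁴)/(8 × 52.0³ × 4.6)
    = 3.10417e+07 / 5.17437e+06 = 5.999 → 6 coils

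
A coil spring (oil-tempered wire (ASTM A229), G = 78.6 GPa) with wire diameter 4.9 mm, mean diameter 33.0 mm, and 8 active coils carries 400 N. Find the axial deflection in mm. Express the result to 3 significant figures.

20.3 mm

k = Gd⁴/(8D³N_a) = (78.6×10³)(4.9⁴)/(8·33.0³·8) = 19.701 N/mm
δ = F/k = 400 / 19.701 = 20.304 mm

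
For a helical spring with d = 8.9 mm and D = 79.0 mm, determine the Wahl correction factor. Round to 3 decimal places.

1.165

C = D/d = 79.0/8.9 = 8.8764
K_W = (4C−1)/(4C−4) + 0.615/C = 34.506/31.506 + 0.0693 = 1.1645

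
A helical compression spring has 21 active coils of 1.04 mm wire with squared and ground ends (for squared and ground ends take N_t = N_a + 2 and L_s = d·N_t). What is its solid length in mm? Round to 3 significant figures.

squared and ground ends: N_t = N_a + 2 = 21 + 2 = 23
L_s = d·N_t = 1.04 × 23 = 23.92 mm

23.9 mm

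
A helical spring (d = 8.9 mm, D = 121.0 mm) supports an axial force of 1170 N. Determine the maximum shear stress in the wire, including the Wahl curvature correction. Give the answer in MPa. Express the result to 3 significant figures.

Spring index C = D/d = 121.0/8.9 = 13.5955
K_W = (4C−1)/(4C−4) + 0.615/C = 53.382/50.382 + 0.0452 = 1.1048
τ₀ = 8FD/(πd³) = 8·1170·121.0/(π·8.9³) = 1.13256e+06/2214.7 = 511.38 MPa
τ_max = K·τ₀ = 1.1048 × 511.38 = 564.96 MPa

565 MPa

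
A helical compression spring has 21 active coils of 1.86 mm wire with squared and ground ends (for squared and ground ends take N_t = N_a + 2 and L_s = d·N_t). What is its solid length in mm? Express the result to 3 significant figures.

squared and ground ends: N_t = N_a + 2 = 21 + 2 = 23
L_s = d·N_t = 1.86 × 23 = 42.78 mm

42.8 mm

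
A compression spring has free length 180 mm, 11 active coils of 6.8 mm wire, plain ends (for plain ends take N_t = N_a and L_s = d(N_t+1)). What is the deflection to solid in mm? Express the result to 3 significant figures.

98.4 mm

N_t = 11; L_s = 6.8·12 = 81.6 mm
δ_solid = L₀ − L_s = 180 − 81.6 = 98.4 mm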